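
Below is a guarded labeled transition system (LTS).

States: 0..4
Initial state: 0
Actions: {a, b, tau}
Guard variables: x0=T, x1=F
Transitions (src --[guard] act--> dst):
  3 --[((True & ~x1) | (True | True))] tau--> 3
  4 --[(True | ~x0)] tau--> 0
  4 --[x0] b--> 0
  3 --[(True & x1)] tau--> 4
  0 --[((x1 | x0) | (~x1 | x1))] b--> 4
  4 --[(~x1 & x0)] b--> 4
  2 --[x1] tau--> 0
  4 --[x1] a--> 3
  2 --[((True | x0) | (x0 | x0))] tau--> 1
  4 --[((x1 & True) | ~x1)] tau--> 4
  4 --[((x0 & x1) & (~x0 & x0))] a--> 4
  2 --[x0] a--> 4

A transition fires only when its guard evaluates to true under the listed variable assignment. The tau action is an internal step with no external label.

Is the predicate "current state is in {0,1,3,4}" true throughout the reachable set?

Answer: INVARIANT HOLDS

Trace:
Inv-set: {0,1,3,4}
Reachable = {0,4}
  0: safe
  4: safe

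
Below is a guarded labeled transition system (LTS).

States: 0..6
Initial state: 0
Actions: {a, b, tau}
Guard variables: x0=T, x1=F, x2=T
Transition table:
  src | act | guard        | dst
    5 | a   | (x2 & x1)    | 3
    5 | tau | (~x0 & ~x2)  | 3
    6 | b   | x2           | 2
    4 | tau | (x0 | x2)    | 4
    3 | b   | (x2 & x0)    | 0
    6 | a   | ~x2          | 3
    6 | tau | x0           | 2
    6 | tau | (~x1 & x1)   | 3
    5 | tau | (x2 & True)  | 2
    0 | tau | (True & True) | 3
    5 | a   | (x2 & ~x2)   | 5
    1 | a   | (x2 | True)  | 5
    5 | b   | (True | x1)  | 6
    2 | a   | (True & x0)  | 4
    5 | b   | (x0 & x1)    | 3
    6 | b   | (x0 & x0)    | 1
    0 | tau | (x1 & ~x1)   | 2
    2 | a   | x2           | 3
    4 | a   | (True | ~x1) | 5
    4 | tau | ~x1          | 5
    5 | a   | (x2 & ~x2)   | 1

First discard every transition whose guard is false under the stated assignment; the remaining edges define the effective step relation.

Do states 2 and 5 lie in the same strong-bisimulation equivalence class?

Answer: NOT BISIMILAR

Trace:
Compute ~ classes (split until stable):
  π0 = {{0,1,2,3,4,5,6}}
  π1 = {{0},{1,2},{3},{4},{5,6}}
  π2 = {{0},{1},{2},{3},{4},{5},{6}}
7 equivalence class(es) (converged in 3)
2∈{2}, 5∈{5}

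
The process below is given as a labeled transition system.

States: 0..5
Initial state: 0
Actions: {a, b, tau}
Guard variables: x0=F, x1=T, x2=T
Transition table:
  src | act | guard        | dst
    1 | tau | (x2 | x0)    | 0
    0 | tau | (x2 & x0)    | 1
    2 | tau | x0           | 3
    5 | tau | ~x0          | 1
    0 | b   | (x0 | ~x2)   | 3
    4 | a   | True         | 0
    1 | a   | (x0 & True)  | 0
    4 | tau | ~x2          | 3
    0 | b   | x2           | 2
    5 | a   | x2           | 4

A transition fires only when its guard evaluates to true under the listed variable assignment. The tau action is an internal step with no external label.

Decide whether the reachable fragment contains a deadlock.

Answer: DEADLOCK at state 2

Trace:
Reachable = {0,2}
  0: b→2  [1 exit(s)]
  2: ∅  [no exit]
Path to 2: b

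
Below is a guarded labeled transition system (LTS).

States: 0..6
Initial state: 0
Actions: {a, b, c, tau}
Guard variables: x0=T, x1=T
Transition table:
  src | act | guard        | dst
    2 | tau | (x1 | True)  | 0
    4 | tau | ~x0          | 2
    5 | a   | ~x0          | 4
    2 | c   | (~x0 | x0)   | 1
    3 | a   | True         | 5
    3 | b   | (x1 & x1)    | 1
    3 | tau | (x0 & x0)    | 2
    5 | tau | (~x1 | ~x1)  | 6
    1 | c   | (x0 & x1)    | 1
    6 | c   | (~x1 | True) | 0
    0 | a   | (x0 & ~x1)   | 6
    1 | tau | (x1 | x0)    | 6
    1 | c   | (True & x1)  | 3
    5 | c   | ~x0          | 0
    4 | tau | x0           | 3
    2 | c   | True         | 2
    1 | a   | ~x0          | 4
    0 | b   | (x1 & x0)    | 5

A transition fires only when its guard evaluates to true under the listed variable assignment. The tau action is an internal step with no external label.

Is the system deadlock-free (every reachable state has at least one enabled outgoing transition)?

Reachable = {0,5}
  0: b→5  [deg 1]
  5: ∅  [deadlock]
Path to 5: b

Answer: DEADLOCK at state 5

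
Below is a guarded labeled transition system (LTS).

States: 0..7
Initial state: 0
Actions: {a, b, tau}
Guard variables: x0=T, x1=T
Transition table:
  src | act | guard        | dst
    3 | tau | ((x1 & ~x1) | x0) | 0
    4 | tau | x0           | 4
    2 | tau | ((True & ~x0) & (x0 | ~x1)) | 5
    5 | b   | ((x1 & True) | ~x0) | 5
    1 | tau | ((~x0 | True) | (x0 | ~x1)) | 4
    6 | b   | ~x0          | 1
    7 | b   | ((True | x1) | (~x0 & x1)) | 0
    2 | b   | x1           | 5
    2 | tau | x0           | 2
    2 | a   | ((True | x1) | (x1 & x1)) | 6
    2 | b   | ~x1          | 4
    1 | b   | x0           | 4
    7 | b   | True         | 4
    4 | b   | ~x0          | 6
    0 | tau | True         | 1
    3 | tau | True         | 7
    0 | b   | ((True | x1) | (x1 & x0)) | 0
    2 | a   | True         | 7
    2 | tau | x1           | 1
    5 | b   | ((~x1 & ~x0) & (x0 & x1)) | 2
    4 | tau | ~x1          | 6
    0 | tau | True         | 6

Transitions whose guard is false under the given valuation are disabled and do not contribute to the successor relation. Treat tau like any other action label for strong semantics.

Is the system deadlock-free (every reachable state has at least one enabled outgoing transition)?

Answer: DEADLOCK at state 6

Working:
Reach set: {0,1,4,6}
  0: b→0  tau→1  tau→6  [deg 3]
  1: b→4  tau→4  [deg 2]
  4: tau→4  [deg 1]
  6: ∅  [STUCK]
trace reaching 6: tau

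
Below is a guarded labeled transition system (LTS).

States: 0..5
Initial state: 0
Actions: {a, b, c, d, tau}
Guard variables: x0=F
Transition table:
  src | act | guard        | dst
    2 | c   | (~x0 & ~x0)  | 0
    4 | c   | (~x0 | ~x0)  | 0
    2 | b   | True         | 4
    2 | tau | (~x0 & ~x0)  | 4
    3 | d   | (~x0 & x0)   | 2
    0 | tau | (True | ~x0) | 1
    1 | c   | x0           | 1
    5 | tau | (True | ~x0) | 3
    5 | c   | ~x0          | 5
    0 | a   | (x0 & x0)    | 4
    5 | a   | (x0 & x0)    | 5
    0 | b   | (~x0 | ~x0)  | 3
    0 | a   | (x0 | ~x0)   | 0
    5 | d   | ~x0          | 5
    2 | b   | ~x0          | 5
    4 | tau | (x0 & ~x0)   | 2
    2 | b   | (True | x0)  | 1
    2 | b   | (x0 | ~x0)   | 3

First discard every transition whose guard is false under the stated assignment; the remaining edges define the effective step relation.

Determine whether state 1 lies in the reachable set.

Answer: REACHABLE

Trace:
13 transition(s) survive guard evaluation.
L0 = {0}
L1 = {1,3}  total {0,1,3}
Reach set: {0,1,3}
Path to 1: tau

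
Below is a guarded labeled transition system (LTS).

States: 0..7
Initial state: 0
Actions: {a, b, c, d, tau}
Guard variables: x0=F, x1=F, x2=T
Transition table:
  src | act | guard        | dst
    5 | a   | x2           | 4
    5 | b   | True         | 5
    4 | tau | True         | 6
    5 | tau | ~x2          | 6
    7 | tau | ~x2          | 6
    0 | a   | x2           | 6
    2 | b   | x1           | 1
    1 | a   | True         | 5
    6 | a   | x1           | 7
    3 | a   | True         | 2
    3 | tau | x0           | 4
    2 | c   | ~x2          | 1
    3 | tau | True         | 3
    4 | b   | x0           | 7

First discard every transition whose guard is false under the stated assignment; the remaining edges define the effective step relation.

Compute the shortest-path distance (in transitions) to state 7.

Answer: UNREACHABLE

Trace:
Breadth-first toward 7:
  L0 = {0}
  L1 = {6}
7 never appears.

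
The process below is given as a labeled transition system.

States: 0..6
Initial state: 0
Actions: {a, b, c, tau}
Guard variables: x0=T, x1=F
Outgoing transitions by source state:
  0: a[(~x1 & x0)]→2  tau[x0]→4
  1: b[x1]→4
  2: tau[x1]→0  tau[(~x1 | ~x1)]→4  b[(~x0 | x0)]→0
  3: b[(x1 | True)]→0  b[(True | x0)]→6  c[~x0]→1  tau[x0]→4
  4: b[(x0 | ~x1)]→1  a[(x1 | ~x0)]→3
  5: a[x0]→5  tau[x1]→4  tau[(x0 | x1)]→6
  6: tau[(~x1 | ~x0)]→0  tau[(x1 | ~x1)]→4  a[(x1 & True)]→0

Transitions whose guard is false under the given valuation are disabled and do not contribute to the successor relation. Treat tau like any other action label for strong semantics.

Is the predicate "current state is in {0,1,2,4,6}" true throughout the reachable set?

Safe = {0,1,2,4,6}
Reachable = {0,1,2,4}
  0: ok
  1: ok
  2: ok
  4: ok

Answer: INVARIANT HOLDS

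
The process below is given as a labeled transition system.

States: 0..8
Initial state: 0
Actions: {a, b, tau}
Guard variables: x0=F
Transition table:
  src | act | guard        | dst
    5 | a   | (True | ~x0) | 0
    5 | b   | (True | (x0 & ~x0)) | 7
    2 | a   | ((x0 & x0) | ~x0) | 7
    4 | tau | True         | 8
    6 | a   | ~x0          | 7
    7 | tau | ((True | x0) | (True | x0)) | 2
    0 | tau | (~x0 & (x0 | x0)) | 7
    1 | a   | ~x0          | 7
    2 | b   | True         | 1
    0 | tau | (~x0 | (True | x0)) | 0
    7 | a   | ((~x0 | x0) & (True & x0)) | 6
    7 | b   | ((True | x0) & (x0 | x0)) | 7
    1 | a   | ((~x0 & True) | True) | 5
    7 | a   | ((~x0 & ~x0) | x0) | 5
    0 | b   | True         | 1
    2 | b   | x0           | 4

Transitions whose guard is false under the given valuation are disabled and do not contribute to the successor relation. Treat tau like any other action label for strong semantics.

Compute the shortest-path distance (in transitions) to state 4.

Answer: UNREACHABLE

Trace:
Breadth-first toward 4:
  depth 0: {0}
  depth 1: {1}
  depth 2: {5,7}
  depth 3: {2}
4 never appears.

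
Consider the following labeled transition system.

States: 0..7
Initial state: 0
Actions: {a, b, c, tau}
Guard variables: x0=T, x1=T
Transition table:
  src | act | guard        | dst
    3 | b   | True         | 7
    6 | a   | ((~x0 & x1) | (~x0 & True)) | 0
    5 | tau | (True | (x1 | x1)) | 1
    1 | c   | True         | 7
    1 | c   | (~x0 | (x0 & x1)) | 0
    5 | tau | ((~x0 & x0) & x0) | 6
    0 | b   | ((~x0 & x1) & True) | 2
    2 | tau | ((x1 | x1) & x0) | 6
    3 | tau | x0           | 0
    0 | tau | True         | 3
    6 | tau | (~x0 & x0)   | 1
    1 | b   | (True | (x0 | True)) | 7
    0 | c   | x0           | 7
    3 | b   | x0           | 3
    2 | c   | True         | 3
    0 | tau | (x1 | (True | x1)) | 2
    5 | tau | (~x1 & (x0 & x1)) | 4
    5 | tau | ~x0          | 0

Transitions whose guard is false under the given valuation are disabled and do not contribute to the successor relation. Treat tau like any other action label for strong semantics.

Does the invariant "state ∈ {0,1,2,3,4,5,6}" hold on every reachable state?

Allowed set {0,1,2,3,4,5,6}
Reach set: {0,2,3,6,7}
  0: ok
  2: ok
  3: ok
  6: ok
  7: VIOLATES
witness against invariant: c → 7

Answer: INVARIANT VIOLATED at state 7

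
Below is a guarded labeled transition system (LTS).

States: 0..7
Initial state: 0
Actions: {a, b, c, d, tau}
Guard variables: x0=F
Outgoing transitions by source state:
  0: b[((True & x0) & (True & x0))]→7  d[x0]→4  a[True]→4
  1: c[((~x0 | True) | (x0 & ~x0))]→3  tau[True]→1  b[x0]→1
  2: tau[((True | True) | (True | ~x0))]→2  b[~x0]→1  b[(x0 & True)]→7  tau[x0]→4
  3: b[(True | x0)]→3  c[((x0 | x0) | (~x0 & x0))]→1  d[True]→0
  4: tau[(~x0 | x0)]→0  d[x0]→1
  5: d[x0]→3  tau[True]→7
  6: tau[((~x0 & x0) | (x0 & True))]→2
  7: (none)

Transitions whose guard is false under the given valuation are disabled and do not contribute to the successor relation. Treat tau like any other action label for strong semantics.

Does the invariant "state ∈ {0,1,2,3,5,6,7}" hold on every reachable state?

Answer: INVARIANT VIOLATED at state 4

Analysis:
Safe = {0,1,2,3,5,6,7}
Reachable = {0,4}
  0: ✓
  4: VIOLATES
counterexample path to 4: a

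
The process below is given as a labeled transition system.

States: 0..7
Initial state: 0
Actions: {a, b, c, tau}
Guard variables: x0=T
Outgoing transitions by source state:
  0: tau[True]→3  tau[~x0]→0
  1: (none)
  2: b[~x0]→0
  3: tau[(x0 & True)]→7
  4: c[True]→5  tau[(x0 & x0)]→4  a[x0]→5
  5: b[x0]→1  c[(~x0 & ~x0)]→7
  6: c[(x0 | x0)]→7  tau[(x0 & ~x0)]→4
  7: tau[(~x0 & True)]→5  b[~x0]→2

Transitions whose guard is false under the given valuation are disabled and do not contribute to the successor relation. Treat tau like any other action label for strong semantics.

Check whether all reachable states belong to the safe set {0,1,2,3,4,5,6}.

Answer: INVARIANT VIOLATED at state 7

Trace:
Inv-set: {0,1,2,3,4,5,6}
Reachable = {0,3,7}
  0: ok
  3: ok
  7: ✗ unsafe
reach 7 via tau·tau — violates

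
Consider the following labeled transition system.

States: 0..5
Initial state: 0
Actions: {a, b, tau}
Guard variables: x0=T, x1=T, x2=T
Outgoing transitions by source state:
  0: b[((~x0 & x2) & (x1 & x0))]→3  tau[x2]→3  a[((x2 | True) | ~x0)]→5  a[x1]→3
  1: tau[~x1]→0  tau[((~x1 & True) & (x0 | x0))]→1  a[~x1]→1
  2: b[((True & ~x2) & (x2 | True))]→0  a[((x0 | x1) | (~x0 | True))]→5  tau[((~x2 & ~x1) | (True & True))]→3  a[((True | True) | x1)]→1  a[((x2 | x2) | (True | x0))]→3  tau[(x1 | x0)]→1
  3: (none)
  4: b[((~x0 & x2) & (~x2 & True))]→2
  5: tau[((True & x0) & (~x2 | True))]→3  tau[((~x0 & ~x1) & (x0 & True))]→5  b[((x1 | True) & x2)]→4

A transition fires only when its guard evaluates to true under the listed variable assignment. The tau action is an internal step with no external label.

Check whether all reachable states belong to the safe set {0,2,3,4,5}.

Allowed set {0,2,3,4,5}
Reach set: {0,3,4,5}
  0: ok
  3: ok
  4: ok
  5: ok

Answer: INVARIANT HOLDS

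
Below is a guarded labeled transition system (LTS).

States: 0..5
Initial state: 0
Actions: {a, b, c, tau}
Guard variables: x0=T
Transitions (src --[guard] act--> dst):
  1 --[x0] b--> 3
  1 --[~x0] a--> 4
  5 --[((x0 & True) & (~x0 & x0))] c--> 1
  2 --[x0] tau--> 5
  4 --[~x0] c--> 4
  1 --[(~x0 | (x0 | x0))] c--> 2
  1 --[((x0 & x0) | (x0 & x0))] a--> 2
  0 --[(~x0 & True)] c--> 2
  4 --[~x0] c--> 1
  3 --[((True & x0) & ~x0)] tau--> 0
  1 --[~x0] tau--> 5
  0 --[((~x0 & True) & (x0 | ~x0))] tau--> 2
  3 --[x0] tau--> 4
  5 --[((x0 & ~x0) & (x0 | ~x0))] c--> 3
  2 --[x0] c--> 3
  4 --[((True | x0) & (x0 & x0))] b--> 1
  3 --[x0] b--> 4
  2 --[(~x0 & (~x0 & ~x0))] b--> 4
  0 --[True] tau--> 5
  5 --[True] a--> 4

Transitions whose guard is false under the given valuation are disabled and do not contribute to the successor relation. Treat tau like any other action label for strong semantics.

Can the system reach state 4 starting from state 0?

Answer: REACHABLE

Analysis:
10 transition(s) survive guard evaluation.
Layer 0: {0}
Layer 1: {5}  cumulative {0,5}
Layer 2: {4}  cumulative {0,4,5}
Layer 3: {1}  cumulative {0,1,4,5}
Layer 4: {2,3}  cumulative {0,1,2,3,4,5}
Reachable = {0,1,2,3,4,5}
Path to 4: tau·a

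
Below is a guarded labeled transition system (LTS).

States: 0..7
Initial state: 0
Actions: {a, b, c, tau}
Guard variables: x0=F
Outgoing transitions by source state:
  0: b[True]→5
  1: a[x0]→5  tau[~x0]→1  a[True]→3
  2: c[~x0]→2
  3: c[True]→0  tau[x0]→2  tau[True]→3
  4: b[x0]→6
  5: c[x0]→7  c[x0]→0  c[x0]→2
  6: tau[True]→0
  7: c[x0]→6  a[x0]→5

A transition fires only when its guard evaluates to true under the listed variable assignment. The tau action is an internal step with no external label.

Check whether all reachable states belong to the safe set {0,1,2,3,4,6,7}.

Inv-set: {0,1,2,3,4,6,7}
Reach set: {0,5}
  0: safe
  5: outside
witness against invariant: b → 5

Answer: INVARIANT VIOLATED at state 5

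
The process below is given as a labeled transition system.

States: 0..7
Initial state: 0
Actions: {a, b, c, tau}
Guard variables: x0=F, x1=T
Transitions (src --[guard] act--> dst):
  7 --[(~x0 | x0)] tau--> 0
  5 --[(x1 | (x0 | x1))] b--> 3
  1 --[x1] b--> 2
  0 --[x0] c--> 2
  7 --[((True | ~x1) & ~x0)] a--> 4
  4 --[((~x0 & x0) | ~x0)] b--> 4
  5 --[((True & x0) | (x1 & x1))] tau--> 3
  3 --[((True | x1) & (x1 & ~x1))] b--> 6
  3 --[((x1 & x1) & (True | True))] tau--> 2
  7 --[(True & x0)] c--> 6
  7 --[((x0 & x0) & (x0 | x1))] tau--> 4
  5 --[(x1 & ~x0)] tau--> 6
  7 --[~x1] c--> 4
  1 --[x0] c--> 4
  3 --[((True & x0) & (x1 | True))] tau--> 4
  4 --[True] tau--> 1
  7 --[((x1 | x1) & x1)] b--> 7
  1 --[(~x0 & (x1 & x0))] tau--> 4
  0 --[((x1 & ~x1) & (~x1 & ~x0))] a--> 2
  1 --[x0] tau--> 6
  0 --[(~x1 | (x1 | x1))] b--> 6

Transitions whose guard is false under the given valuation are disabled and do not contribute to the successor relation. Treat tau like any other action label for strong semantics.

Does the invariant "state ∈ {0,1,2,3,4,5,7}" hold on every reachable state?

Safe = {0,1,2,3,4,5,7}
Reach set: {0,6}
  0: ✓
  6: outside
witness against invariant: b → 6

Answer: INVARIANT VIOLATED at state 6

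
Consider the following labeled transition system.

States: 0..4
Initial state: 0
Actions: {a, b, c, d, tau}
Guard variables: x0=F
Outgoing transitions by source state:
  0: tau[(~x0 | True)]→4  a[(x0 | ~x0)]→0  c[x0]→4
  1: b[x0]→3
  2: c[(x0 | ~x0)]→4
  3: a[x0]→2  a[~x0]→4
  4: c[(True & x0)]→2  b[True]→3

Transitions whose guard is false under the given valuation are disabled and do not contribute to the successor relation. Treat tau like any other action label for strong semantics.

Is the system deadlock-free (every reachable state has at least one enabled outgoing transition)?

Answer: DEADLOCK-FREE

Working:
R = {0,3,4}
  0: a→0  tau→4  [2 exit(s)]
  3: a→4  [1 exit(s)]
  4: b→3  [1 exit(s)]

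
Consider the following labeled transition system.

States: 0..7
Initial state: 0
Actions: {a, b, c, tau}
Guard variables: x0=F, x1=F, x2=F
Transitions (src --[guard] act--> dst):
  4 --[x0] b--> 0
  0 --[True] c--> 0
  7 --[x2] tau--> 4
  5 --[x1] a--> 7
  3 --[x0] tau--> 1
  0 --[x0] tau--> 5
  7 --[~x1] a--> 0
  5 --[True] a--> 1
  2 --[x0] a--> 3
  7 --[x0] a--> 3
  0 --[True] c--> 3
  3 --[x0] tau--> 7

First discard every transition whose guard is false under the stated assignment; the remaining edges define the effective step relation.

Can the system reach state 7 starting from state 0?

Answer: UNREACHABLE

Analysis:
4 transition(s) survive guard evaluation.
Layer 0: {0}
Layer 1: {3}  cumulative {0,3}
R = {0,3}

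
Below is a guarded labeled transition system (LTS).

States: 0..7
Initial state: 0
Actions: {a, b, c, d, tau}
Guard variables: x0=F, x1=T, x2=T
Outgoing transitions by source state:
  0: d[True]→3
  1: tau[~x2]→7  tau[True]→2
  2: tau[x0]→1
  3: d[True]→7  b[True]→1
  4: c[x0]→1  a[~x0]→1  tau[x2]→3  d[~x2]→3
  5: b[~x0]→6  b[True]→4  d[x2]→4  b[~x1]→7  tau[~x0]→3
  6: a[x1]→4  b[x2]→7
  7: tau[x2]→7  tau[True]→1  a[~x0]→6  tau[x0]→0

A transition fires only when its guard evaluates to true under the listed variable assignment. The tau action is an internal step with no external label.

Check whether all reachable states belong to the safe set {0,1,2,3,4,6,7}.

Inv-set: {0,1,2,3,4,6,7}
Reach set: {0,1,2,3,4,6,7}
  0: safe
  1: safe
  2: safe
  3: safe
  4: safe
  6: safe
  7: safe

Answer: INVARIANT HOLDS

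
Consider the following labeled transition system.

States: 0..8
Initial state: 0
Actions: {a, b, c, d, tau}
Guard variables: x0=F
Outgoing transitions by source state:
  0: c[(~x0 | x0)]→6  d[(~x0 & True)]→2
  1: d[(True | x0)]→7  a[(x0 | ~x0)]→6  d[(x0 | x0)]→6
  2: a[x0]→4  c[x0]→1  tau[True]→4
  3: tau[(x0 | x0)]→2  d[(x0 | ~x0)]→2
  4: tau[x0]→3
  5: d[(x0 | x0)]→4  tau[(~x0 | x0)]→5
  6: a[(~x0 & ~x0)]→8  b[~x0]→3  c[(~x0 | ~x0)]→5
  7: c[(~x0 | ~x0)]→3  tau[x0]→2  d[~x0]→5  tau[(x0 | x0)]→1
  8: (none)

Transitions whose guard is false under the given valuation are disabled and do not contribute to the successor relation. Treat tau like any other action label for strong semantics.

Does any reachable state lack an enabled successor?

Answer: DEADLOCK at state 4

Working:
Reachable = {0,2,3,4,5,6,8}
  0: c→6  d→2  [2 out]
  2: tau→4  [1 out]
  3: d→2  [1 out]
  4: ∅  [no exit]
  5: tau→5  [1 out]
  6: a→8  b→3  c→5  [3 out]
  8: ∅  [no exit]
trace reaching 4: d·tau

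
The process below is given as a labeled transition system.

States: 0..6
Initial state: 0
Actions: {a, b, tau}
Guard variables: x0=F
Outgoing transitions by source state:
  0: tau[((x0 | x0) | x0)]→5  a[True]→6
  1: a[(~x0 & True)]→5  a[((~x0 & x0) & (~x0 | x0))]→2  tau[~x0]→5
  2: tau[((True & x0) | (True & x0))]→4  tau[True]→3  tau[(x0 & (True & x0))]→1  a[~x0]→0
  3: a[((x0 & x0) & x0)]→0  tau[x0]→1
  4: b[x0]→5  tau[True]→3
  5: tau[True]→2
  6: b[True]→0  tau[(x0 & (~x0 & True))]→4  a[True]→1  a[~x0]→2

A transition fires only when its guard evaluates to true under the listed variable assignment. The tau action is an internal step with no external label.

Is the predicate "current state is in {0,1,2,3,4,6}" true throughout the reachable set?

Answer: INVARIANT VIOLATED at state 5

Working:
Inv-set: {0,1,2,3,4,6}
R = {0,1,2,3,5,6}
  0: ok
  1: ok
  2: ok
  3: ok
  5: ✗ unsafe
  6: ok
reach 5 via a·a·a — violates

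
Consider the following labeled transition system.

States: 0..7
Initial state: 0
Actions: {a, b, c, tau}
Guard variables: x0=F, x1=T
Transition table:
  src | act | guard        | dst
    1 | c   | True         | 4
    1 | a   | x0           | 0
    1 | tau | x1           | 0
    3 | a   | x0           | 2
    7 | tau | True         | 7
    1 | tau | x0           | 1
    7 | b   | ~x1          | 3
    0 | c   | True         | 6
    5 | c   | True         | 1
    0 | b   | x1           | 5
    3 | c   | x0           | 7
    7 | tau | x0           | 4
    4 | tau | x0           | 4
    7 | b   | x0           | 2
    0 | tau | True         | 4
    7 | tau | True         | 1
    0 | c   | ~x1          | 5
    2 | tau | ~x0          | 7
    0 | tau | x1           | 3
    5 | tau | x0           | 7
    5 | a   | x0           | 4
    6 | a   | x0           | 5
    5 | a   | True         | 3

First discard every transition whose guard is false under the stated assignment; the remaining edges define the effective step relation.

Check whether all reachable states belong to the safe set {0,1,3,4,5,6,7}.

Safe = {0,1,3,4,5,6,7}
Reach set: {0,1,3,4,5,6}
  0: safe
  1: safe
  3: safe
  4: safe
  5: safe
  6: safe

Answer: INVARIANT HOLDS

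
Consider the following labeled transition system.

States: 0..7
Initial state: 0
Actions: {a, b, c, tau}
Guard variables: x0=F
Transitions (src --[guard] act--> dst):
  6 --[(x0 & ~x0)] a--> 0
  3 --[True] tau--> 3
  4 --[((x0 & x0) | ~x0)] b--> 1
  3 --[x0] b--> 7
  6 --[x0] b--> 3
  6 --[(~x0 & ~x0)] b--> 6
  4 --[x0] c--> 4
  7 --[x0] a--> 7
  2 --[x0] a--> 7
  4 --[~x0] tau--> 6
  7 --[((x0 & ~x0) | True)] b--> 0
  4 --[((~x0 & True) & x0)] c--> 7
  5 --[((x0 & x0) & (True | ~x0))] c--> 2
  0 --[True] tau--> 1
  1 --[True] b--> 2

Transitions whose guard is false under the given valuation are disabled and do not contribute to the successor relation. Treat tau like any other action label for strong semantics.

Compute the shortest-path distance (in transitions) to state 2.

Answer: 2

Working:
Breadth-first toward 2:
  L0 = {0}
  L1 = {1}
  L2 = {2}
first hit 2 at d=2 via tau·b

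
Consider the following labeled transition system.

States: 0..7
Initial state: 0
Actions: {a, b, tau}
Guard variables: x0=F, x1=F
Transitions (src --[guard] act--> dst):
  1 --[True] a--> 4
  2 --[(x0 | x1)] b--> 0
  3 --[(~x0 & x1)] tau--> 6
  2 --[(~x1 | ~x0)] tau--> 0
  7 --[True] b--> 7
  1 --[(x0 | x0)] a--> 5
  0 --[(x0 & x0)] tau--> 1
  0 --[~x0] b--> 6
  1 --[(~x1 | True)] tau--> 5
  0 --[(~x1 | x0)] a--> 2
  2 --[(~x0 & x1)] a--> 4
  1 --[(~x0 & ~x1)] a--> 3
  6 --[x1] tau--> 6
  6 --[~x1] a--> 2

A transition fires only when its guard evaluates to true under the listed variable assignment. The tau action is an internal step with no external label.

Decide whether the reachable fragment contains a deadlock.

Answer: DEADLOCK-FREE

Analysis:
Reachable = {0,2,6}
  0: a→2  b→6  [2 exit(s)]
  2: tau→0  [1 exit(s)]
  6: a→2  [1 exit(s)]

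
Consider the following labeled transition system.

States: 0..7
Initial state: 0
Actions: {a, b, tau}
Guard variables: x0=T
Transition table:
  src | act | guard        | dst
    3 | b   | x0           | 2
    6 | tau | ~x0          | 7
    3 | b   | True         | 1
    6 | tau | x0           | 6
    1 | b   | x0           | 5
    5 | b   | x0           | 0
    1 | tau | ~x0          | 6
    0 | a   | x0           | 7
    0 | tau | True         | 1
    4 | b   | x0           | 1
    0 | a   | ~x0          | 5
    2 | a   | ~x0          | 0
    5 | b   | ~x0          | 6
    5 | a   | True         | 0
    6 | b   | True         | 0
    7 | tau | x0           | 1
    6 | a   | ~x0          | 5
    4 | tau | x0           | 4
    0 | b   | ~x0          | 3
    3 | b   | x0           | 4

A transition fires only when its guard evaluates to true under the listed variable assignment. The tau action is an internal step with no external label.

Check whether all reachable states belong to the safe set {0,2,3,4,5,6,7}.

Safe = {0,2,3,4,5,6,7}
Reachable = {0,1,5,7}
  0: ✓
  1: VIOLATES
  5: ✓
  7: ✓
counterexample path to 1: tau

Answer: INVARIANT VIOLATED at state 1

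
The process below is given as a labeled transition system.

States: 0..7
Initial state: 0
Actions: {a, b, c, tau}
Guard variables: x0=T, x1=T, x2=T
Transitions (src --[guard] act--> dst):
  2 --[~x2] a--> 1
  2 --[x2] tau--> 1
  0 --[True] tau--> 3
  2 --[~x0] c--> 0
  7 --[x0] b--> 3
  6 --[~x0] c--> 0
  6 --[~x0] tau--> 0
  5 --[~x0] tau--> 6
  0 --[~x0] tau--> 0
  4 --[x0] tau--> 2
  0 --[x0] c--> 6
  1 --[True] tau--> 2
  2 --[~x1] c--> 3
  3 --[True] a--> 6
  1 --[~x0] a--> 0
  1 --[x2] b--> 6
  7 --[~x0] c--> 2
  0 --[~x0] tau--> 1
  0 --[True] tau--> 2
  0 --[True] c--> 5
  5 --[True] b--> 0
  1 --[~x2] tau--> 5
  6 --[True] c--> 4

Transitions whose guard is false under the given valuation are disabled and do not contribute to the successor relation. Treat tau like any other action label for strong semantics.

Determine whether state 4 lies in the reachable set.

Answer: REACHABLE

Working:
After dropping false guards: 12 live edges.
L0 = {0}
L1 = {2,3,5,6}  now seen {0,2,3,5,6}
L2 = {1,4}  now seen {0,1,2,3,4,5,6}
R = {0,1,2,3,4,5,6}
Path to 4: c·c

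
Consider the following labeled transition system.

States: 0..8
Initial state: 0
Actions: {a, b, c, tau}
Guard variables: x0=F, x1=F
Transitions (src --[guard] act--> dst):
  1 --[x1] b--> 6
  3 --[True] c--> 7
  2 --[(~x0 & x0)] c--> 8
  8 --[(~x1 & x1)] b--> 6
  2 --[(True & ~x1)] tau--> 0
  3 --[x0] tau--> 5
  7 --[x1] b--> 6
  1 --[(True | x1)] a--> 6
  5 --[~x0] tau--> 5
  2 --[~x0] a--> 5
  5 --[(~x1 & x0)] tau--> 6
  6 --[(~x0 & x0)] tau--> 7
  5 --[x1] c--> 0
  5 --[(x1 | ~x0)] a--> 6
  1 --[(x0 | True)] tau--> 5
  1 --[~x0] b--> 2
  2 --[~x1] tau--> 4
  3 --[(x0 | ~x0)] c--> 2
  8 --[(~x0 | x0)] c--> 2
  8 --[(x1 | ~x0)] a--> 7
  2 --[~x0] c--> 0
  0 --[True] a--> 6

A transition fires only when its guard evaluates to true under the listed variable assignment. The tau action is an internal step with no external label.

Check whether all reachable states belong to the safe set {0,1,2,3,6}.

Answer: INVARIANT HOLDS

Trace:
Allowed set {0,1,2,3,6}
R = {0,6}
  0: ✓
  6: ✓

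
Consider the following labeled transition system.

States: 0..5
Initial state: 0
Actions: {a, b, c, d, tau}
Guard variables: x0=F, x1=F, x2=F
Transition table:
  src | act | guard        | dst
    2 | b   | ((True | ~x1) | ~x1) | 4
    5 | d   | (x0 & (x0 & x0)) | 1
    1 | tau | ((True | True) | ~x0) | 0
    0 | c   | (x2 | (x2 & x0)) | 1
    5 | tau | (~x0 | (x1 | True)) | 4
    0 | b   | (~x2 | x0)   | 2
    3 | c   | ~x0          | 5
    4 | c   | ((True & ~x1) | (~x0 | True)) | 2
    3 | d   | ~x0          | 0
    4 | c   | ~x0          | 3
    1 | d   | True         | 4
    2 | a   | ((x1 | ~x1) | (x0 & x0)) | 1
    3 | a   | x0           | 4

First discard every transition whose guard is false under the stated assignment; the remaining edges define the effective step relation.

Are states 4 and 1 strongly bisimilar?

Answer: NOT BISIMILAR

Trace:
Refine partition for ~:
  P[0] = {{0,1,2,3,4,5}}
  P[1] = {{0},{1},{2},{3},{4},{5}}
Fixed point at round 2; 6 class(es).
class of 4: {4}; class of 1: {1}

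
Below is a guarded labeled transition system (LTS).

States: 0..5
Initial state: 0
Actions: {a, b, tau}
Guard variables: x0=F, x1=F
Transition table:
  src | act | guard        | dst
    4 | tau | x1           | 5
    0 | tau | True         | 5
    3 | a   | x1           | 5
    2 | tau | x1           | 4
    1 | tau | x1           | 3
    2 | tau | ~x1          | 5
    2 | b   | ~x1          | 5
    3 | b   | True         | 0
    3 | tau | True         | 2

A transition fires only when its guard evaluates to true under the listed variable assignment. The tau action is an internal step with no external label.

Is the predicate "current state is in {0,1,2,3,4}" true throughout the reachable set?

Answer: INVARIANT VIOLATED at state 5

Analysis:
Allowed set {0,1,2,3,4}
Reachable = {0,5}
  0: ok
  5: ✗ unsafe
reach 5 via tau — violates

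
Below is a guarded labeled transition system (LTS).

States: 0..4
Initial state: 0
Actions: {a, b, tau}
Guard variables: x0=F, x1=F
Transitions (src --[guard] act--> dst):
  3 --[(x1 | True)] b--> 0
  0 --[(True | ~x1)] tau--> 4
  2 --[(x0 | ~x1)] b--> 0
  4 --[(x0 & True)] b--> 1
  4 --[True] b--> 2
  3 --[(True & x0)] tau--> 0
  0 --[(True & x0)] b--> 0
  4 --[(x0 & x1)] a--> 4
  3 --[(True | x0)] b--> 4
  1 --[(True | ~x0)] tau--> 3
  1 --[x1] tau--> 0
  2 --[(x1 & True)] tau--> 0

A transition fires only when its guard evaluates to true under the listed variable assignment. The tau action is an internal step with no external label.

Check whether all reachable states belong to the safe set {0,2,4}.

Answer: INVARIANT HOLDS

Trace:
Inv-set: {0,2,4}
Reach set: {0,2,4}
  0: ok
  2: ok
  4: ok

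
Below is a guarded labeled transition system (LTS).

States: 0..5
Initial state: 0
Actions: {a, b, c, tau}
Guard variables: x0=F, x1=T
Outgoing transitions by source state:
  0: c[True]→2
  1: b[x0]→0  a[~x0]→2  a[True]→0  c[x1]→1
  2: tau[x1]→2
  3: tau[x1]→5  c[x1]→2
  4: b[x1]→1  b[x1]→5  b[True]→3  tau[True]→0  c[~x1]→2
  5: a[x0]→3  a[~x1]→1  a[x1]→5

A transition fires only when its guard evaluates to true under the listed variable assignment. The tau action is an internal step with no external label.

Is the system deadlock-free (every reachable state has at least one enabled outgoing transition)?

Answer: DEADLOCK-FREE

Working:
Reach set: {0,2}
  0: c→2  [1 out]
  2: tau→2  [1 out]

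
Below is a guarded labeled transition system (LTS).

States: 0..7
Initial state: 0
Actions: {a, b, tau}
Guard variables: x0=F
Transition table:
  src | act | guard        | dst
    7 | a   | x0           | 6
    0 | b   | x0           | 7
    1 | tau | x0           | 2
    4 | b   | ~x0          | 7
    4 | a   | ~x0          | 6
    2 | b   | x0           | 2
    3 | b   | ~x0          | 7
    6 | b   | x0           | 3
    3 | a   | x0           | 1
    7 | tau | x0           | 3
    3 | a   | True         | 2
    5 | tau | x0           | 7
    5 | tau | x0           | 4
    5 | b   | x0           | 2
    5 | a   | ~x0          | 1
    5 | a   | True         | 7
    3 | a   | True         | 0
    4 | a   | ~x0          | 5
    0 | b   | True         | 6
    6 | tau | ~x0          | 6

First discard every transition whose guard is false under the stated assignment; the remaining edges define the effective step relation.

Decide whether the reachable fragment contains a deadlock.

Reach set: {0,6}
  0: b→6  [1 out]
  6: tau→6  [1 out]

Answer: DEADLOCK-FREE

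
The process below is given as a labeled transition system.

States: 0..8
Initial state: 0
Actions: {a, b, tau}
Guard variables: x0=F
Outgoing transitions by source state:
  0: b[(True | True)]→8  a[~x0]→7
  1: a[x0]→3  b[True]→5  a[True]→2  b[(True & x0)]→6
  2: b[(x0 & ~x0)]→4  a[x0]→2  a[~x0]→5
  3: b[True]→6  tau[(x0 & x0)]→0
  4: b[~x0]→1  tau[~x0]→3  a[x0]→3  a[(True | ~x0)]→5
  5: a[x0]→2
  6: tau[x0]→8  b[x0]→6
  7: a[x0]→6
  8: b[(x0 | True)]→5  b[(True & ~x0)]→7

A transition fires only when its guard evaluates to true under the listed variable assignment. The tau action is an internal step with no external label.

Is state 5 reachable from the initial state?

After dropping false guards: 11 live edges.
L0 = {0}
L1 = {7,8}  cumulative {0,7,8}
L2 = {5}  cumulative {0,5,7,8}
Reach set: {0,5,7,8}
witness 5: b·b

Answer: REACHABLE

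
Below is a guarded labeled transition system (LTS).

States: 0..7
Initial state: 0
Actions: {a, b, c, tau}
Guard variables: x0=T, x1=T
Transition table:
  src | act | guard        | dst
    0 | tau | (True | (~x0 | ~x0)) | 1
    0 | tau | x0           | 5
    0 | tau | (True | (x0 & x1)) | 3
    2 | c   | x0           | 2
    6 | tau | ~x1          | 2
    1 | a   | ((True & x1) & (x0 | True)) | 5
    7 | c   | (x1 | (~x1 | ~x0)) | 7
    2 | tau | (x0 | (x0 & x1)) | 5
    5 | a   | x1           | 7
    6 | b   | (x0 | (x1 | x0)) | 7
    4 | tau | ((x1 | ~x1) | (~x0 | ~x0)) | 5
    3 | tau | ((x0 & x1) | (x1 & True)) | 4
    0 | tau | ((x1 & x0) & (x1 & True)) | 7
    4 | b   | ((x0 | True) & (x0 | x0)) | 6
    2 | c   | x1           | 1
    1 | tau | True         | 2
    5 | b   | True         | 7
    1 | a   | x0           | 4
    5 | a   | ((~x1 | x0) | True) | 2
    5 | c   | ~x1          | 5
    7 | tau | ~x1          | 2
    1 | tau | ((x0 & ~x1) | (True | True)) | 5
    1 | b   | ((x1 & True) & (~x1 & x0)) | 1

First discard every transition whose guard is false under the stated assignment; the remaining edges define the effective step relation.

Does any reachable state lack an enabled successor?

Reach set: {0,1,2,3,4,5,6,7}
  0: tau→1  tau→3  tau→5  tau→7  [deg 4]
  1: a→4  a→5  tau→2  tau→5  [deg 4]
  2: c→1  c→2  tau→5  [deg 3]
  3: tau→4  [deg 1]
  4: b→6  tau→5  [deg 2]
  5: a→2  a→7  b→7  [deg 3]
  6: b→7  [deg 1]
  7: c→7  [deg 1]

Answer: DEADLOCK-FREE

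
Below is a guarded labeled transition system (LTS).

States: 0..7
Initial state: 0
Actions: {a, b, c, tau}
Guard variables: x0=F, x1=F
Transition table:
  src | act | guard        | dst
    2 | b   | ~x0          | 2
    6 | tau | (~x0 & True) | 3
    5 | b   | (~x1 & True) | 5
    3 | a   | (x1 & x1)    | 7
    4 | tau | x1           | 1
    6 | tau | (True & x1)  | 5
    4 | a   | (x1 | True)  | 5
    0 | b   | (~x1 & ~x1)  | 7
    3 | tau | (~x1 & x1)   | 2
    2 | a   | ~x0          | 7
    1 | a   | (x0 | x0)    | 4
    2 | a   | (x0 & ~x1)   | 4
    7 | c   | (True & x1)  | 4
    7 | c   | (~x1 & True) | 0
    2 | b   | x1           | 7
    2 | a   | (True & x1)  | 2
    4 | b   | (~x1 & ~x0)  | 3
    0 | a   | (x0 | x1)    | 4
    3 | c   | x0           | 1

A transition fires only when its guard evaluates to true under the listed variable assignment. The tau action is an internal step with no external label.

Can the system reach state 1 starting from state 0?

Answer: UNREACHABLE

Analysis:
After dropping false guards: 8 live edges.
Layer 0: {0}
Layer 1: {7}  now seen {0,7}
R = {0,7}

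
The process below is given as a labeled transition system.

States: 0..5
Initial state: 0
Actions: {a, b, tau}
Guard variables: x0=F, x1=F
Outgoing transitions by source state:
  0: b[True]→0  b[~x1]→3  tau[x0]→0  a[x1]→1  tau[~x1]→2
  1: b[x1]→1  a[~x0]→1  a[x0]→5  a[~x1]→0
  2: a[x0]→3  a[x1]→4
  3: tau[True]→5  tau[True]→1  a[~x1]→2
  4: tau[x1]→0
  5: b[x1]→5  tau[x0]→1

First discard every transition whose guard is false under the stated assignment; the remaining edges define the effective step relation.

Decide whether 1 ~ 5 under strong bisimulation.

Answer: NOT BISIMILAR

Trace:
Refine partition for ~:
  P[0] = {{0,1,2,3,4,5}}
  P[1] = {{0},{1},{2,4,5},{3}}
4 equivalence class(es) (converged in 2)
[1]={1}  [5]={2,4,5}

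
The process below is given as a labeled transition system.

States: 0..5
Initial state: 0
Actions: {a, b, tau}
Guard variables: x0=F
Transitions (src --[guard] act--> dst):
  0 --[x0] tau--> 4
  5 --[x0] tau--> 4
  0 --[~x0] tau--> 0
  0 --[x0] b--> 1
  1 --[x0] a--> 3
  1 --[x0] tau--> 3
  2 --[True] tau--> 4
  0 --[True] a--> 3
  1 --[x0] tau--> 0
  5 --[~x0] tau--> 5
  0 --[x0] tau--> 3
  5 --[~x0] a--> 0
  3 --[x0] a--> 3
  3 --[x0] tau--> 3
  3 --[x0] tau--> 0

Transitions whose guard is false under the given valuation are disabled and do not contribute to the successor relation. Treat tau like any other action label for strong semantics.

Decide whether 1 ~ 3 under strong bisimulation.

Answer: BISIMILAR

Analysis:
Refine partition for ~:
  round 0: {{0,1,2,3,4,5}}
  round 1: {{0,5},{1,3,4},{2}}
  round 2: {{0},{1,3,4},{2},{5}}
Fixed point at round 3; 4 class(es).
[1]={1,3,4}  [3]={1,3,4}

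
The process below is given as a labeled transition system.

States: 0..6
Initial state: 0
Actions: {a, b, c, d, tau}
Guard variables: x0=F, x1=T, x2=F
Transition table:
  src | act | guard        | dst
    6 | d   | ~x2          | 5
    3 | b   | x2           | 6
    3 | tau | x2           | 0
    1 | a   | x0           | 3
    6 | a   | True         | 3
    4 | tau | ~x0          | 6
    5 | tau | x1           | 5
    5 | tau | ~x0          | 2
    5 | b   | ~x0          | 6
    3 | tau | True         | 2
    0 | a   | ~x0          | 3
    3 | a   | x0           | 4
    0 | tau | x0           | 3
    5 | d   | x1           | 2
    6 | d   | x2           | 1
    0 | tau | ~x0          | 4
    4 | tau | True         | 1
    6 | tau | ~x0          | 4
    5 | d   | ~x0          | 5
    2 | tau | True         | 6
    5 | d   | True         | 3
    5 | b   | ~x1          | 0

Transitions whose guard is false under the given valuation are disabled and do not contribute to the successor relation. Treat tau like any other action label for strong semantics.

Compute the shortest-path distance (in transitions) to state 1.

Answer: 2

Analysis:
BFS to 1:
  Layer 0: {0}
  Layer 1: {3,4}
  Layer 2: {1,2,6}
first hit 1 at d=2 via tau·tau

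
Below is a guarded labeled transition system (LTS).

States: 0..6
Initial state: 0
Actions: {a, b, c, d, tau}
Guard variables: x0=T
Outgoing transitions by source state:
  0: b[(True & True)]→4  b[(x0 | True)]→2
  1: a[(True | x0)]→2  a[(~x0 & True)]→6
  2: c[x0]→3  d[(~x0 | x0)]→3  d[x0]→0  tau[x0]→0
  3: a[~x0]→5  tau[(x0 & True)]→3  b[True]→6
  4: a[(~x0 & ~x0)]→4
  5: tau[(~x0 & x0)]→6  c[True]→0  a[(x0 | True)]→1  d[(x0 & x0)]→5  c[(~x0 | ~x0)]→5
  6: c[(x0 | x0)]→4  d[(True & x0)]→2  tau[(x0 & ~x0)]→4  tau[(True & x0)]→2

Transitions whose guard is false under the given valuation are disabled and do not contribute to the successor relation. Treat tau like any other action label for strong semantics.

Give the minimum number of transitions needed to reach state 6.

Answer: 3

Working:
Layered search for 6:
  Layer 0: {0}
  Layer 1: {2,4}
  Layer 2: {3}
  Layer 3: {6}
6 enters at depth 3; path b·c·b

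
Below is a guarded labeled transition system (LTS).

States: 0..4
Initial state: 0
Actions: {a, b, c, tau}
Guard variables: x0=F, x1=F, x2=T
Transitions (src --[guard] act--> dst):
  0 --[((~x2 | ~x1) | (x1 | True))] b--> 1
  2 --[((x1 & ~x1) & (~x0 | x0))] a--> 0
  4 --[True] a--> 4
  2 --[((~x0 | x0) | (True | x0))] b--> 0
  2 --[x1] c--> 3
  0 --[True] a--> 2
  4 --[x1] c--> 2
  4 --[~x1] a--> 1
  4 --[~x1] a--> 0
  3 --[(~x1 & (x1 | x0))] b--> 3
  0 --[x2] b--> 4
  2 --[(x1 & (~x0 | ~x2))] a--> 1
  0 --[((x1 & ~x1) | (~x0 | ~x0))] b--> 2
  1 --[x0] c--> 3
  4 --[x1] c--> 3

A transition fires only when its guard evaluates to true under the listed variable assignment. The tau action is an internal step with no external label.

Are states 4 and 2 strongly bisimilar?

Bisimulation quotient by refinement:
  P[0] = {{0,1,2,3,4}}
  P[1] = {{0},{1,3},{2},{4}}
Fixed point at round 2; 4 class(es).
class of 4: {4}; class of 2: {2}

Answer: NOT BISIMILAR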